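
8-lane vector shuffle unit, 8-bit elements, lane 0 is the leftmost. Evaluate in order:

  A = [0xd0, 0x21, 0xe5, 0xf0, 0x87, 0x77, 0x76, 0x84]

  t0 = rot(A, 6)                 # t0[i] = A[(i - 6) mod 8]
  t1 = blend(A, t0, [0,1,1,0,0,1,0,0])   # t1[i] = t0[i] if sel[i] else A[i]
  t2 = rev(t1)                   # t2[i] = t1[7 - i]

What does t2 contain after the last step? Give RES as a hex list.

RES = [0x84, 0x76, 0x84, 0x87, 0xf0, 0x87, 0xf0, 0xd0]

→ t0 |e5|f0|87|77|76|84|d0|21|
→ t1 |d0|f0|87|f0|87|84|76|84|
→ t2 |84|76|84|87|f0|87|f0|d0|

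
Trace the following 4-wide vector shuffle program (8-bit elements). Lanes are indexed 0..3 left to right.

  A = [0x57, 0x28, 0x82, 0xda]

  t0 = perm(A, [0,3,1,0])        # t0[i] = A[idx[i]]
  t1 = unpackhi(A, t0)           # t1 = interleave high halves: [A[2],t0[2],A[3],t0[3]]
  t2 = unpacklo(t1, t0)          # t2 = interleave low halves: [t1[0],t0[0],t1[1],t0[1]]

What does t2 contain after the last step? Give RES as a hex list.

RES = [0x82, 0x57, 0x28, 0xda]

t0 = [0x57, 0xda, 0x28, 0x57]
t1 = [0x82, 0x28, 0xda, 0x57]
t2 = [0x82, 0x57, 0x28, 0xda]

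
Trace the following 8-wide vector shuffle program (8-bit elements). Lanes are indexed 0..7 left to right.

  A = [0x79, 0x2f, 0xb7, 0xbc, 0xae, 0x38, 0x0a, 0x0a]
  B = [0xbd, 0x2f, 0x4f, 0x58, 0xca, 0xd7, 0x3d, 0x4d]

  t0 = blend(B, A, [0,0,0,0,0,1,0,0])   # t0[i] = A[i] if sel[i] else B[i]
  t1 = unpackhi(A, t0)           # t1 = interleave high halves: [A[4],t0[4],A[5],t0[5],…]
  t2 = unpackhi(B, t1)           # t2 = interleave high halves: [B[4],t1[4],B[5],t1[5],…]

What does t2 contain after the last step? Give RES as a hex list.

→ t0 |bd|2f|4f|58|ca|38|3d|4d|
→ t1 |ae|ca|38|38|0a|3d|0a|4d|
→ t2 |ca|0a|d7|3d|3d|0a|4d|4d|

RES = [ 0xca  0x0a  0xd7  0x3d  0x3d  0x0a  0x4d  0x4d ]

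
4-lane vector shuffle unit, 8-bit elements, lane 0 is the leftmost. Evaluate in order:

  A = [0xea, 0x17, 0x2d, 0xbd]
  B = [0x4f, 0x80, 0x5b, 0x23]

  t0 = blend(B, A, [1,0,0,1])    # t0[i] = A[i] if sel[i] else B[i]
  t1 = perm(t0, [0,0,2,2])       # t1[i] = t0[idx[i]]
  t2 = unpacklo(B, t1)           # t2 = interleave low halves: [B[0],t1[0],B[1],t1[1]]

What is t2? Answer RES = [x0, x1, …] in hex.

  t0: ea 80 5b bd
  t1: ea ea 5b 5b
  t2: 4f ea 80 ea

RES = [ 0x4f  0xea  0x80  0xea ]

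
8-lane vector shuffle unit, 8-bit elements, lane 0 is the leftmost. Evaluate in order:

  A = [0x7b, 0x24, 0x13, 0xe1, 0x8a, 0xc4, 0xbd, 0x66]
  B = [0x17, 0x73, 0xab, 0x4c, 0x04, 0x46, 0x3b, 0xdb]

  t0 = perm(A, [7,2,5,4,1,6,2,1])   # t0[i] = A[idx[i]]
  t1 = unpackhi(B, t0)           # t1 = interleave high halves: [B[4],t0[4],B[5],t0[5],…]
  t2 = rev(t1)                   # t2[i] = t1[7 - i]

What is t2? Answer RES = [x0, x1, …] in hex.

RES = [ 0x24  0xdb  0x13  0x3b  0xbd  0x46  0x24  0x04 ]

t0 = [0x66, 0x13, 0xc4, 0x8a, 0x24, 0xbd, 0x13, 0x24]
t1 = [0x04, 0x24, 0x46, 0xbd, 0x3b, 0x13, 0xdb, 0x24]
t2 = [0x24, 0xdb, 0x13, 0x3b, 0xbd, 0x46, 0x24, 0x04]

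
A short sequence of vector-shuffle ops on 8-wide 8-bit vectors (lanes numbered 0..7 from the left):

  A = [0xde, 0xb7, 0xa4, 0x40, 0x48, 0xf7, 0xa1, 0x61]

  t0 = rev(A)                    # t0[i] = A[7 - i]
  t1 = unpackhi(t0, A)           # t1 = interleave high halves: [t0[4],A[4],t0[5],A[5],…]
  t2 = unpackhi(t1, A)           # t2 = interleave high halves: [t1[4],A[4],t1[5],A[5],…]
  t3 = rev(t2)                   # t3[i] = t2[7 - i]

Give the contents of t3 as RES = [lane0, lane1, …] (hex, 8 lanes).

→ t0 |61|a1|f7|48|40|a4|b7|de|
→ t1 |40|48|a4|f7|b7|a1|de|61|
→ t2 |b7|48|a1|f7|de|a1|61|61|
→ t3 |61|61|a1|de|f7|a1|48|b7|

RES = [0x61, 0x61, 0xa1, 0xde, 0xf7, 0xa1, 0x48, 0xb7]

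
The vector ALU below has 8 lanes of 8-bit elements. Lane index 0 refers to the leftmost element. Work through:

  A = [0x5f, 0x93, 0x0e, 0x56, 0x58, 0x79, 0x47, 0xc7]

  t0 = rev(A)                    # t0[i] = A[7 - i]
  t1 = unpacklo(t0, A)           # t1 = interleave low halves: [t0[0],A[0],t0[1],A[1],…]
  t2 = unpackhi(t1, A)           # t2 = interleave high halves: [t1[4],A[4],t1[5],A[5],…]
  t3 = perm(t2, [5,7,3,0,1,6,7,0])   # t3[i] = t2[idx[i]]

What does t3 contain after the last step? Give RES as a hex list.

→ t0 |c7|47|79|58|56|0e|93|5f|
→ t1 |c7|5f|47|93|79|0e|58|56|
→ t2 |79|58|0e|79|58|47|56|c7|
→ t3 |47|c7|79|79|58|56|c7|79|

RES = [ 0x47  0xc7  0x79  0x79  0x58  0x56  0xc7  0x79 ]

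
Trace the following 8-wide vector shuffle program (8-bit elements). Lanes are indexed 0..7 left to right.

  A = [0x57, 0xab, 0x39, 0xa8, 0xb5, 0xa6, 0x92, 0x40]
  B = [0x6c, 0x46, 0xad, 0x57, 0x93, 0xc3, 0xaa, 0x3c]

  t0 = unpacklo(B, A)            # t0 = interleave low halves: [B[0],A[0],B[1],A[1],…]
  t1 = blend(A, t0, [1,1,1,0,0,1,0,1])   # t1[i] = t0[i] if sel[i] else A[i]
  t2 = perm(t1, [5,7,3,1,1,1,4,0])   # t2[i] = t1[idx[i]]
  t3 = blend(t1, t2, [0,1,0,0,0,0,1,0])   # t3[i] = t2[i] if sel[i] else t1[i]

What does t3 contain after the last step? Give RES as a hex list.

RES = [0x6c, 0xa8, 0x46, 0xa8, 0xb5, 0x39, 0xb5, 0xa8]

t0 = [0x6c, 0x57, 0x46, 0xab, 0xad, 0x39, 0x57, 0xa8]
t1 = [0x6c, 0x57, 0x46, 0xa8, 0xb5, 0x39, 0x92, 0xa8]
t2 = [0x39, 0xa8, 0xa8, 0x57, 0x57, 0x57, 0xb5, 0x6c]
t3 = [0x6c, 0xa8, 0x46, 0xa8, 0xb5, 0x39, 0xb5, 0xa8]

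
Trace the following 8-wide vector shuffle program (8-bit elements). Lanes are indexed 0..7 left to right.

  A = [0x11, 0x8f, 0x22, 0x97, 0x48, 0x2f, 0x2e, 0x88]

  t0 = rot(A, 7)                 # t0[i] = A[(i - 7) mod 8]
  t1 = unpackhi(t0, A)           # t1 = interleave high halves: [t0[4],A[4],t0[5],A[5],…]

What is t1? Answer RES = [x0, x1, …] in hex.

RES = [ 0x2f  0x48  0x2e  0x2f  0x88  0x2e  0x11  0x88 ]

t0 = [0x8f, 0x22, 0x97, 0x48, 0x2f, 0x2e, 0x88, 0x11]
t1 = [0x2f, 0x48, 0x2e, 0x2f, 0x88, 0x2e, 0x11, 0x88]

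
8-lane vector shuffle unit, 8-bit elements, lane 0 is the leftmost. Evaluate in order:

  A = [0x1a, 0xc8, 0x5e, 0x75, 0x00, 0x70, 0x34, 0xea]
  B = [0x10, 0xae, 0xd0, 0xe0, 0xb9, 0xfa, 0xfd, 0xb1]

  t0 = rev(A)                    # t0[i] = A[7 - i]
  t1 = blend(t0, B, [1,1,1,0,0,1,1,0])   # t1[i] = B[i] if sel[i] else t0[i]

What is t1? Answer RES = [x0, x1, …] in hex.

RES = [ 0x10  0xae  0xd0  0x00  0x75  0xfa  0xfd  0x1a ]

  t0: ea 34 70 00 75 5e c8 1a
  t1: 10 ae d0 00 75 fa fd 1a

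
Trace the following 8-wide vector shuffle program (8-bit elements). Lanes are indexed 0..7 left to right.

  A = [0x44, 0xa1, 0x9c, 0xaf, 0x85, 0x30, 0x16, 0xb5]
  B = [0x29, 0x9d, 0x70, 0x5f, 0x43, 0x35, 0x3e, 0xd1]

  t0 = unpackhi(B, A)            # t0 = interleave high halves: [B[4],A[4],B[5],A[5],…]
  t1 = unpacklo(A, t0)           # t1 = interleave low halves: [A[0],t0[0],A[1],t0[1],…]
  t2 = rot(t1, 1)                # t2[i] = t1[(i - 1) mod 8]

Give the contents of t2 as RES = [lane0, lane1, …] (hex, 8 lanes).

RES = [0x30, 0x44, 0x43, 0xa1, 0x85, 0x9c, 0x35, 0xaf]

  t0: 43 85 35 30 3e 16 d1 b5
  t1: 44 43 a1 85 9c 35 af 30
  t2: 30 44 43 a1 85 9c 35 af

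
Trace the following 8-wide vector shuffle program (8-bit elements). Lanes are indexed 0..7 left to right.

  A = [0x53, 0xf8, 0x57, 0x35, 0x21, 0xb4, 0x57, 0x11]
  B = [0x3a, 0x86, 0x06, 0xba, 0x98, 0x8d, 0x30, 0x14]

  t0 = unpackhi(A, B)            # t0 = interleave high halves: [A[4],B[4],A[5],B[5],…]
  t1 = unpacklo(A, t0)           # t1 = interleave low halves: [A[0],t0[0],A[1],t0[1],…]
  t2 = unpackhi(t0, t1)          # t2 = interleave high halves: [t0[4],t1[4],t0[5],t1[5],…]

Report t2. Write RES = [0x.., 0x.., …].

RES = [0x57, 0x57, 0x30, 0xb4, 0x11, 0x35, 0x14, 0x8d]

t0 = [0x21, 0x98, 0xb4, 0x8d, 0x57, 0x30, 0x11, 0x14]
t1 = [0x53, 0x21, 0xf8, 0x98, 0x57, 0xb4, 0x35, 0x8d]
t2 = [0x57, 0x57, 0x30, 0xb4, 0x11, 0x35, 0x14, 0x8d]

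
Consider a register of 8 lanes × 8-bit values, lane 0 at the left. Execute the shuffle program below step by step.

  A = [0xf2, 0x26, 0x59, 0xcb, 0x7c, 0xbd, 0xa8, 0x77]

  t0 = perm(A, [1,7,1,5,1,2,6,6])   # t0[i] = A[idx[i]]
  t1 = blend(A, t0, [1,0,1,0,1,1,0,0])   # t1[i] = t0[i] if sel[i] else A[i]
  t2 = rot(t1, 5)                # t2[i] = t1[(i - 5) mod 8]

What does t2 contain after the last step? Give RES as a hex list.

RES = [0xcb, 0x26, 0x59, 0xa8, 0x77, 0x26, 0x26, 0x26]

  t0: 26 77 26 bd 26 59 a8 a8
  t1: 26 26 26 cb 26 59 a8 77
  t2: cb 26 59 a8 77 26 26 26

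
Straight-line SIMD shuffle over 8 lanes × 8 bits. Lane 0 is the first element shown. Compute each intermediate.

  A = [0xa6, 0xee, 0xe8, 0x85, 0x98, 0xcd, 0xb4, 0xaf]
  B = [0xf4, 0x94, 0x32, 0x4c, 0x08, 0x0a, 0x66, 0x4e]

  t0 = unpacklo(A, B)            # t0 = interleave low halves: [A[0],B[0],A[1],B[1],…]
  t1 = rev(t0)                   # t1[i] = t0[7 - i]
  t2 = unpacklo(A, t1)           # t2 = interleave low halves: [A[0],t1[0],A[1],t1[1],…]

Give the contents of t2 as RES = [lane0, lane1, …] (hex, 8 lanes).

  t0: a6 f4 ee 94 e8 32 85 4c
  t1: 4c 85 32 e8 94 ee f4 a6
  t2: a6 4c ee 85 e8 32 85 e8

RES = [0xa6, 0x4c, 0xee, 0x85, 0xe8, 0x32, 0x85, 0xe8]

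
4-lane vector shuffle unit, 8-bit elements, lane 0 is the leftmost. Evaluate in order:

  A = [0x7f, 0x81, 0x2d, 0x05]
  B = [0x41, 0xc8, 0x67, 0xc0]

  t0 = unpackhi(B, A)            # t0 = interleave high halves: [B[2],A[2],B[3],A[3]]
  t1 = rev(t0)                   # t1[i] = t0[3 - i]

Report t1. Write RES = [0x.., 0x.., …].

RES = [0x05, 0xc0, 0x2d, 0x67]

→ t0 |67|2d|c0|05|
→ t1 |05|c0|2d|67|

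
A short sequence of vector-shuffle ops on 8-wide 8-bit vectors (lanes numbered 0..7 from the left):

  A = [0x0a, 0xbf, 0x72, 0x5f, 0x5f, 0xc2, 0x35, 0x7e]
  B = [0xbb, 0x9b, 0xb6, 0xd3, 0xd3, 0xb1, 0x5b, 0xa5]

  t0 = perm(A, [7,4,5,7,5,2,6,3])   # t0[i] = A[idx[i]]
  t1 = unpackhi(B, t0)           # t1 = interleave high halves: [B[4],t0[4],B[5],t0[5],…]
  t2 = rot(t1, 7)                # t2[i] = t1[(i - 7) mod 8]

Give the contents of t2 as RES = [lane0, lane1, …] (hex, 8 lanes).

  t0: 7e 5f c2 7e c2 72 35 5f
  t1: d3 c2 b1 72 5b 35 a5 5f
  t2: c2 b1 72 5b 35 a5 5f d3

RES = [0xc2, 0xb1, 0x72, 0x5b, 0x35, 0xa5, 0x5f, 0xd3]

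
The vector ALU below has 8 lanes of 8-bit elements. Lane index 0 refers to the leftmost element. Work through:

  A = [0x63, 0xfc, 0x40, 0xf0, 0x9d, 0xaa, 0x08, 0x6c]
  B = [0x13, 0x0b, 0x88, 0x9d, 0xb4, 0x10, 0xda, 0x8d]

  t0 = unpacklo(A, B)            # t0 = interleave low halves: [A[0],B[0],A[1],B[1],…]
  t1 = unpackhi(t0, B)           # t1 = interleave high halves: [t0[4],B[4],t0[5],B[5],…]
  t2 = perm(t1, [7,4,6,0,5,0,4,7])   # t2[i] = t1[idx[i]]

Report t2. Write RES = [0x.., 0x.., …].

→ t0 |63|13|fc|0b|40|88|f0|9d|
→ t1 |40|b4|88|10|f0|da|9d|8d|
→ t2 |8d|f0|9d|40|da|40|f0|8d|

RES = [ 0x8d  0xf0  0x9d  0x40  0xda  0x40  0xf0  0x8d ]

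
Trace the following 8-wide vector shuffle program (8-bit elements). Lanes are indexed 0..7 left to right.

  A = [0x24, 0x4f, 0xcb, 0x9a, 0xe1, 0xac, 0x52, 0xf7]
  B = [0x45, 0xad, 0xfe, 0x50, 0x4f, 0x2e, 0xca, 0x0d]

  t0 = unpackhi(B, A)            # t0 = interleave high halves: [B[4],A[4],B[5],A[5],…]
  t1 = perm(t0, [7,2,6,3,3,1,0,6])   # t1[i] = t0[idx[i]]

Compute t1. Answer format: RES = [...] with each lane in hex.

→ t0 |4f|e1|2e|ac|ca|52|0d|f7|
→ t1 |f7|2e|0d|ac|ac|e1|4f|0d|

RES = [ 0xf7  0x2e  0x0d  0xac  0xac  0xe1  0x4f  0x0d ]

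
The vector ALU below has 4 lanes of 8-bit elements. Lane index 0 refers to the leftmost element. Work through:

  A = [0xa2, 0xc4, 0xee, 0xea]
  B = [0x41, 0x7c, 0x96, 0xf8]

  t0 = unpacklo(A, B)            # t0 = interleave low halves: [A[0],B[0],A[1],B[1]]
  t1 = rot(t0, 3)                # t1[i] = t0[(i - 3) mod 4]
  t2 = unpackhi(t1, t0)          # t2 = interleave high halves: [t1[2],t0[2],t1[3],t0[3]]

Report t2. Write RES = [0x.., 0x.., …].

RES = [0x7c, 0xc4, 0xa2, 0x7c]

  t0: a2 41 c4 7c
  t1: 41 c4 7c a2
  t2: 7c c4 a2 7c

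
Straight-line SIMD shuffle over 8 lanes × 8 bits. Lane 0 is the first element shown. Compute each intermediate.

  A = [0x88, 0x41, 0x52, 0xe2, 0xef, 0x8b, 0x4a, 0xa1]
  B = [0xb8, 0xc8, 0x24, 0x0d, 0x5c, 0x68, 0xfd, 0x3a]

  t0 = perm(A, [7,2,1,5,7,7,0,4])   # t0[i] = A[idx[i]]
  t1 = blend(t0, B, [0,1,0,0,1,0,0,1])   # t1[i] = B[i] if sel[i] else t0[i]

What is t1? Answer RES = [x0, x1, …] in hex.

t0 = [0xa1, 0x52, 0x41, 0x8b, 0xa1, 0xa1, 0x88, 0xef]
t1 = [0xa1, 0xc8, 0x41, 0x8b, 0x5c, 0xa1, 0x88, 0x3a]

RES = [0xa1, 0xc8, 0x41, 0x8b, 0x5c, 0xa1, 0x88, 0x3a]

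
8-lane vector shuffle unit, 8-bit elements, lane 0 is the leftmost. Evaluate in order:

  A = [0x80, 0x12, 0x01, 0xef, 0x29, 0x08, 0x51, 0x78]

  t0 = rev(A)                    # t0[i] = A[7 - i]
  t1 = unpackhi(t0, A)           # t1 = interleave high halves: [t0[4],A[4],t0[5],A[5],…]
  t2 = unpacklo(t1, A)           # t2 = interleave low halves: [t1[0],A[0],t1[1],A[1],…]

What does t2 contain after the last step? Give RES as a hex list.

RES = [0xef, 0x80, 0x29, 0x12, 0x01, 0x01, 0x08, 0xef]

  t0: 78 51 08 29 ef 01 12 80
  t1: ef 29 01 08 12 51 80 78
  t2: ef 80 29 12 01 01 08 ef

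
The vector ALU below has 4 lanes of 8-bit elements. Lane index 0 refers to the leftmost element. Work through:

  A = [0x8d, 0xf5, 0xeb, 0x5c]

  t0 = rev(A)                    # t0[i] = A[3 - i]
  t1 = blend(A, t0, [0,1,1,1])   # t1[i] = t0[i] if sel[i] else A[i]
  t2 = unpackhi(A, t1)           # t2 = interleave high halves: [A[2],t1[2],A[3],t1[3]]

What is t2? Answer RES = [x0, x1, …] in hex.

RES = [0xeb, 0xf5, 0x5c, 0x8d]

  t0: 5c eb f5 8d
  t1: 8d eb f5 8d
  t2: eb f5 5c 8d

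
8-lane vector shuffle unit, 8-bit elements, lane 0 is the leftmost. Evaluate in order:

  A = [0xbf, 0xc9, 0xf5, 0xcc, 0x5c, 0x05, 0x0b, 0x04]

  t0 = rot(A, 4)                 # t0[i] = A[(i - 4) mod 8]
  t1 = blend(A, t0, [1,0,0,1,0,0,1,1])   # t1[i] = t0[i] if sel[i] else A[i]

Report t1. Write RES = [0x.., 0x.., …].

  t0: 5c 05 0b 04 bf c9 f5 cc
  t1: 5c c9 f5 04 5c 05 f5 cc

RES = [0x5c, 0xc9, 0xf5, 0x04, 0x5c, 0x05, 0xf5, 0xcc]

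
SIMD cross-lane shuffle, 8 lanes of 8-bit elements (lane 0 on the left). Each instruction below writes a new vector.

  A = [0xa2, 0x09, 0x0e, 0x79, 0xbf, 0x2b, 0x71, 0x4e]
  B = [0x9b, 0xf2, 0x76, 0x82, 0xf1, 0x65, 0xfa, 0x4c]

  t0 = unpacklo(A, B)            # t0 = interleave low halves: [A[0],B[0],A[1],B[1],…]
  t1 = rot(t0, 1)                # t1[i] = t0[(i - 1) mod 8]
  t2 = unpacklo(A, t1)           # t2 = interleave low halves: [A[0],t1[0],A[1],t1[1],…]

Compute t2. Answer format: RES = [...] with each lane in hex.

RES = [0xa2, 0x82, 0x09, 0xa2, 0x0e, 0x9b, 0x79, 0x09]

t0 = [0xa2, 0x9b, 0x09, 0xf2, 0x0e, 0x76, 0x79, 0x82]
t1 = [0x82, 0xa2, 0x9b, 0x09, 0xf2, 0x0e, 0x76, 0x79]
t2 = [0xa2, 0x82, 0x09, 0xa2, 0x0e, 0x9b, 0x79, 0x09]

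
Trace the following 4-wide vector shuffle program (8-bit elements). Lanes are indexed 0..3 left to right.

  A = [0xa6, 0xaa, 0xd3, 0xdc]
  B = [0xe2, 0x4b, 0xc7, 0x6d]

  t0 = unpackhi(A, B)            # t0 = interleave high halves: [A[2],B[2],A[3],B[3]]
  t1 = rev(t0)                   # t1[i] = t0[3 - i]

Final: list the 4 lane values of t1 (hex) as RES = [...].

→ t0 |d3|c7|dc|6d|
→ t1 |6d|dc|c7|d3|

RES = [0x6d, 0xdc, 0xc7, 0xd3]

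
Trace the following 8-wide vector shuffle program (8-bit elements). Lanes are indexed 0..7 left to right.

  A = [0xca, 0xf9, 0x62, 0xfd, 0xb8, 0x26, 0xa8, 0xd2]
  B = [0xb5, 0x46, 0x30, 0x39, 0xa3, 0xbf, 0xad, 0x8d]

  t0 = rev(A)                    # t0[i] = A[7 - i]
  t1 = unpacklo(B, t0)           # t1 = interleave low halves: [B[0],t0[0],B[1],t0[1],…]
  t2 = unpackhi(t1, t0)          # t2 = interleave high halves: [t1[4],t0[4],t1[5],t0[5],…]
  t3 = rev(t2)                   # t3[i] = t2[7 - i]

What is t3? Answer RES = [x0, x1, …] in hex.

  t0: d2 a8 26 b8 fd 62 f9 ca
  t1: b5 d2 46 a8 30 26 39 b8
  t2: 30 fd 26 62 39 f9 b8 ca
  t3: ca b8 f9 39 62 26 fd 30

RES = [0xca, 0xb8, 0xf9, 0x39, 0x62, 0x26, 0xfd, 0x30]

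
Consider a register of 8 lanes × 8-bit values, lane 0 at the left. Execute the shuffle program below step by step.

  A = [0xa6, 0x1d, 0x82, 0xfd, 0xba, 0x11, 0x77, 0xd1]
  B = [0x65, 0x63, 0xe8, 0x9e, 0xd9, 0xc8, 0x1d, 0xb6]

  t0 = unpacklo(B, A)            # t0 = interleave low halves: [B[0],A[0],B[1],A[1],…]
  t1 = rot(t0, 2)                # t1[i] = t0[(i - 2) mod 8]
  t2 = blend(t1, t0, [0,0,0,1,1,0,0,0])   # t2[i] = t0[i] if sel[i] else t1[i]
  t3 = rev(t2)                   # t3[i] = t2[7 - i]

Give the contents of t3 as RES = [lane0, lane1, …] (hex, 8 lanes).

  t0: 65 a6 63 1d e8 82 9e fd
  t1: 9e fd 65 a6 63 1d e8 82
  t2: 9e fd 65 1d e8 1d e8 82
  t3: 82 e8 1d e8 1d 65 fd 9e

RES = [0x82, 0xe8, 0x1d, 0xe8, 0x1d, 0x65, 0xfd, 0x9e]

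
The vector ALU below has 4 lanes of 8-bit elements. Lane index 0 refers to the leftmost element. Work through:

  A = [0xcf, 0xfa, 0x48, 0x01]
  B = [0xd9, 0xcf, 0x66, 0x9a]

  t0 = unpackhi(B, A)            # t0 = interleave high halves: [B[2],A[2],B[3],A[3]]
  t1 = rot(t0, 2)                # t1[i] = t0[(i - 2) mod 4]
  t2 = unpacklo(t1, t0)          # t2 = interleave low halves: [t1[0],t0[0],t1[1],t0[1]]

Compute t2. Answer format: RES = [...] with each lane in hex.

RES = [0x9a, 0x66, 0x01, 0x48]

  t0: 66 48 9a 01
  t1: 9a 01 66 48
  t2: 9a 66 01 48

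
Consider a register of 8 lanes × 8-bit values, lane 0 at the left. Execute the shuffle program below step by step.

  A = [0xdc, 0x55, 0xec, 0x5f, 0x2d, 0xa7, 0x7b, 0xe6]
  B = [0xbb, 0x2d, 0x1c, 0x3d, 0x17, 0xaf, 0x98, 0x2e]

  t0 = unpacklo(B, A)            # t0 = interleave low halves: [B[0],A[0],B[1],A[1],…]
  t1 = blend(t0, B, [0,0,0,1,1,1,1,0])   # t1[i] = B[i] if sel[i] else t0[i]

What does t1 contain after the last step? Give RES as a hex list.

RES = [0xbb, 0xdc, 0x2d, 0x3d, 0x17, 0xaf, 0x98, 0x5f]

  t0: bb dc 2d 55 1c ec 3d 5f
  t1: bb dc 2d 3d 17 af 98 5f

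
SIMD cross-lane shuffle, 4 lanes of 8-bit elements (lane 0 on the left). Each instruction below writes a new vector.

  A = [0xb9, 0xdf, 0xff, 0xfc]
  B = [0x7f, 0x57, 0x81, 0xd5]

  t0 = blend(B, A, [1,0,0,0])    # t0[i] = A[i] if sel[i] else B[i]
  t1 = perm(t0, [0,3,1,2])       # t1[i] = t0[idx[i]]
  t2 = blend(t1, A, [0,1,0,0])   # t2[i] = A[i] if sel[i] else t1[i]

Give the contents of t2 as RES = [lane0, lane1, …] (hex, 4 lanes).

RES = [0xb9, 0xdf, 0x57, 0x81]

→ t0 |b9|57|81|d5|
→ t1 |b9|d5|57|81|
→ t2 |b9|df|57|81|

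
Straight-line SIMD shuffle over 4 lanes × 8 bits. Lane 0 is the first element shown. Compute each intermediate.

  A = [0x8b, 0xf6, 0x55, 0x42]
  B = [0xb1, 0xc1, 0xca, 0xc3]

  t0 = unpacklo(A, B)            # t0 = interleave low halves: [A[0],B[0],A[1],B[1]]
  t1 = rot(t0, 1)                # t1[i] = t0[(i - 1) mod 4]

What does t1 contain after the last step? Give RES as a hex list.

→ t0 |8b|b1|f6|c1|
→ t1 |c1|8b|b1|f6|

RES = [ 0xc1  0x8b  0xb1  0xf6 ]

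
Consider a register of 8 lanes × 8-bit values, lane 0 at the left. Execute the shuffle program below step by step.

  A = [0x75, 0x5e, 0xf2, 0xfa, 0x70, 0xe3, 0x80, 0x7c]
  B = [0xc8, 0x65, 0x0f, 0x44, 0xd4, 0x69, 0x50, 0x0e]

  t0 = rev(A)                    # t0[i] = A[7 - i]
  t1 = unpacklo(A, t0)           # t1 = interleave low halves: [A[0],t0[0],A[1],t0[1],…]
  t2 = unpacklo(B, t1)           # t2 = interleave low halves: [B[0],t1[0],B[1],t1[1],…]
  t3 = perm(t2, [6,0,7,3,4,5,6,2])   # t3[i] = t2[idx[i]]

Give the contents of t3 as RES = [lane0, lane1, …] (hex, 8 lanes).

RES = [ 0x44  0xc8  0x80  0x7c  0x0f  0x5e  0x44  0x65 ]

  t0: 7c 80 e3 70 fa f2 5e 75
  t1: 75 7c 5e 80 f2 e3 fa 70
  t2: c8 75 65 7c 0f 5e 44 80
  t3: 44 c8 80 7c 0f 5e 44 65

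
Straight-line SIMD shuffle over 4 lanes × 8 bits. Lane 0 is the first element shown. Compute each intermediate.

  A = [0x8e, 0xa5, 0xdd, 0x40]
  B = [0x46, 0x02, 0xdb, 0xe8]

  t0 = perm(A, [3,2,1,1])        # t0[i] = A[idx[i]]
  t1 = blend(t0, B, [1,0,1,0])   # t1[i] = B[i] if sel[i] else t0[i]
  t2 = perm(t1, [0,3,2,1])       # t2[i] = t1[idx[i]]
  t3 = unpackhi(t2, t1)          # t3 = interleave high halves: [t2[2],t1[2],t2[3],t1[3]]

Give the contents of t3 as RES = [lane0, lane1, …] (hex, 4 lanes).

t0 = [0x40, 0xdd, 0xa5, 0xa5]
t1 = [0x46, 0xdd, 0xdb, 0xa5]
t2 = [0x46, 0xa5, 0xdb, 0xdd]
t3 = [0xdb, 0xdb, 0xdd, 0xa5]

RES = [ 0xdb  0xdb  0xdd  0xa5 ]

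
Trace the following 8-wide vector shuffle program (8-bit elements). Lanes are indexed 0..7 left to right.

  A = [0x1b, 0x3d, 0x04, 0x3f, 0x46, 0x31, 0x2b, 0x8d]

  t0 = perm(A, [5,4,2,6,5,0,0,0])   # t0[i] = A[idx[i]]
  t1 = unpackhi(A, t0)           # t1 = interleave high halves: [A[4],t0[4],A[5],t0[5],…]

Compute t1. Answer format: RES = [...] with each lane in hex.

t0 = [0x31, 0x46, 0x04, 0x2b, 0x31, 0x1b, 0x1b, 0x1b]
t1 = [0x46, 0x31, 0x31, 0x1b, 0x2b, 0x1b, 0x8d, 0x1b]

RES = [ 0x46  0x31  0x31  0x1b  0x2b  0x1b  0x8d  0x1b ]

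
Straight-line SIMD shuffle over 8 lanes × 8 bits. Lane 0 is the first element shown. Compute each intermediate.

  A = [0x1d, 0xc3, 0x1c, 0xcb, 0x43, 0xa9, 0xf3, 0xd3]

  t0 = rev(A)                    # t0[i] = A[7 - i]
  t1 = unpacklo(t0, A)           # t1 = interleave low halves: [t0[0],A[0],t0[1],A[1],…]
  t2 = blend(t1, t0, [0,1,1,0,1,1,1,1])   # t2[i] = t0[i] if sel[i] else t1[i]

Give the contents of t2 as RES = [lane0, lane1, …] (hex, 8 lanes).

→ t0 |d3|f3|a9|43|cb|1c|c3|1d|
→ t1 |d3|1d|f3|c3|a9|1c|43|cb|
→ t2 |d3|f3|a9|c3|cb|1c|c3|1d|

RES = [0xd3, 0xf3, 0xa9, 0xc3, 0xcb, 0x1c, 0xc3, 0x1d]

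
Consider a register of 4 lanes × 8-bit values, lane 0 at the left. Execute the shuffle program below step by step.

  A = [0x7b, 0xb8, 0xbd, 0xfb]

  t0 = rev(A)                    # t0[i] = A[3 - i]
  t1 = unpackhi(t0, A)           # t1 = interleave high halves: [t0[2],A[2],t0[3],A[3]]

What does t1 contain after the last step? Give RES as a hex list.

RES = [0xb8, 0xbd, 0x7b, 0xfb]

→ t0 |fb|bd|b8|7b|
→ t1 |b8|bd|7b|fb|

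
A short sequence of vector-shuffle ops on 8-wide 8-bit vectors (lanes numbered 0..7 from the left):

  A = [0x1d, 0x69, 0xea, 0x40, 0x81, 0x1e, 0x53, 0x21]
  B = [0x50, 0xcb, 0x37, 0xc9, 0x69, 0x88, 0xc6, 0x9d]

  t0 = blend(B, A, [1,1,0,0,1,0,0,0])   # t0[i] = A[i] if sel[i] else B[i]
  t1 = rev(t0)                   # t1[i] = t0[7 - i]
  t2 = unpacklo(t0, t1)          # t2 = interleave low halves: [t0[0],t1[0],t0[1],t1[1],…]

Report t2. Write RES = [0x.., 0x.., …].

  t0: 1d 69 37 c9 81 88 c6 9d
  t1: 9d c6 88 81 c9 37 69 1d
  t2: 1d 9d 69 c6 37 88 c9 81

RES = [0x1d, 0x9d, 0x69, 0xc6, 0x37, 0x88, 0xc9, 0x81]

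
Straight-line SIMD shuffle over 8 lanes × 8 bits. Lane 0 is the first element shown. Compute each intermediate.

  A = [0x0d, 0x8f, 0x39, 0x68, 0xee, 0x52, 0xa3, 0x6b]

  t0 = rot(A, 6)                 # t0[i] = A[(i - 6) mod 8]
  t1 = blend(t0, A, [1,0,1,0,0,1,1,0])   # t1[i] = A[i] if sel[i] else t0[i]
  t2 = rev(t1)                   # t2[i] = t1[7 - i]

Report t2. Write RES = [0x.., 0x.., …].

RES = [ 0x8f  0xa3  0x52  0xa3  0x52  0x39  0x68  0x0d ]

  t0: 39 68 ee 52 a3 6b 0d 8f
  t1: 0d 68 39 52 a3 52 a3 8f
  t2: 8f a3 52 a3 52 39 68 0d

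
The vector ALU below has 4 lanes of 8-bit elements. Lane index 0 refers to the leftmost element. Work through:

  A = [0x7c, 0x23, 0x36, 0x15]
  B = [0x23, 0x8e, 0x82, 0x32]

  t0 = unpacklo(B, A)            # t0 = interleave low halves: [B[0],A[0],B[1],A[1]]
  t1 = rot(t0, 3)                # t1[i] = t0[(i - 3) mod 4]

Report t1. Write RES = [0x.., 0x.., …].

RES = [0x7c, 0x8e, 0x23, 0x23]

  t0: 23 7c 8e 23
  t1: 7c 8e 23 23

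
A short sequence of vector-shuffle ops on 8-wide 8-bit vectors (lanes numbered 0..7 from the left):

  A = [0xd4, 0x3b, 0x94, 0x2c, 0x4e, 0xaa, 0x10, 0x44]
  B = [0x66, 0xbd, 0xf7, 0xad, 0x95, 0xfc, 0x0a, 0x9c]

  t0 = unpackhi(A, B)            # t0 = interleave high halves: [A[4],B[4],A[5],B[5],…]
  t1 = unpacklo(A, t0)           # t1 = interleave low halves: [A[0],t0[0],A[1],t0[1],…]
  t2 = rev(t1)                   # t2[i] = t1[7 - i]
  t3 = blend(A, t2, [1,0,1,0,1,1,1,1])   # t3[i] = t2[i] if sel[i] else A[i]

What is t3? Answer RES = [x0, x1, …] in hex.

RES = [ 0xfc  0x3b  0xaa  0x2c  0x95  0x3b  0x4e  0xd4 ]

t0 = [0x4e, 0x95, 0xaa, 0xfc, 0x10, 0x0a, 0x44, 0x9c]
t1 = [0xd4, 0x4e, 0x3b, 0x95, 0x94, 0xaa, 0x2c, 0xfc]
t2 = [0xfc, 0x2c, 0xaa, 0x94, 0x95, 0x3b, 0x4e, 0xd4]
t3 = [0xfc, 0x3b, 0xaa, 0x2c, 0x95, 0x3b, 0x4e, 0xd4]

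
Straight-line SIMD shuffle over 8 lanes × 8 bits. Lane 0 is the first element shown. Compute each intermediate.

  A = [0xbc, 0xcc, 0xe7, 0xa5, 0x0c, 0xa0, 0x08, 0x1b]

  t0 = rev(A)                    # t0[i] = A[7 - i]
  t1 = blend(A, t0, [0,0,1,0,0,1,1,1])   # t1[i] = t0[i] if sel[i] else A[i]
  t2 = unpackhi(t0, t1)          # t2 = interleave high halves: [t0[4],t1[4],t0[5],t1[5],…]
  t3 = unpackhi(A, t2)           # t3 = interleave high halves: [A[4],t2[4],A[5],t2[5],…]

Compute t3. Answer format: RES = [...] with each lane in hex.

RES = [ 0x0c  0xcc  0xa0  0xcc  0x08  0xbc  0x1b  0xbc ]

t0 = [0x1b, 0x08, 0xa0, 0x0c, 0xa5, 0xe7, 0xcc, 0xbc]
t1 = [0xbc, 0xcc, 0xa0, 0xa5, 0x0c, 0xe7, 0xcc, 0xbc]
t2 = [0xa5, 0x0c, 0xe7, 0xe7, 0xcc, 0xcc, 0xbc, 0xbc]
t3 = [0x0c, 0xcc, 0xa0, 0xcc, 0x08, 0xbc, 0x1b, 0xbc]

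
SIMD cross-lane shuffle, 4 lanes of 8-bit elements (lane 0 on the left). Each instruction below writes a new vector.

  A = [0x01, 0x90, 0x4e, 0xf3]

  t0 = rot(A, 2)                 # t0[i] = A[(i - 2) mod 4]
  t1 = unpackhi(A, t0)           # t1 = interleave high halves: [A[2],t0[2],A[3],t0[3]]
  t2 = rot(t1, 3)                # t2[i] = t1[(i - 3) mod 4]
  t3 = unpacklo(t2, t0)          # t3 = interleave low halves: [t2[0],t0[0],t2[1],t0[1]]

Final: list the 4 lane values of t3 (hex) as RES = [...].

RES = [ 0x01  0x4e  0xf3  0xf3 ]

→ t0 |4e|f3|01|90|
→ t1 |4e|01|f3|90|
→ t2 |01|f3|90|4e|
→ t3 |01|4e|f3|f3|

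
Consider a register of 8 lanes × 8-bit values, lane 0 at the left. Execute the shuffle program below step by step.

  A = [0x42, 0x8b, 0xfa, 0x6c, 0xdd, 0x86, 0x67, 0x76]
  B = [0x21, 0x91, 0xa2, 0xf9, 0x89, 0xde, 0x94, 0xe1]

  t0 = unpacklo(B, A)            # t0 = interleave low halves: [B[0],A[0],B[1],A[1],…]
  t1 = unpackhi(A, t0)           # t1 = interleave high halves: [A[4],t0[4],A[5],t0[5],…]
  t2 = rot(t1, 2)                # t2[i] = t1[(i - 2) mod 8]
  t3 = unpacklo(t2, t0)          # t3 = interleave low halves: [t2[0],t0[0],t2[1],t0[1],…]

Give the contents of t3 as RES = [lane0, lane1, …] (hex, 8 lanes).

→ t0 |21|42|91|8b|a2|fa|f9|6c|
→ t1 |dd|a2|86|fa|67|f9|76|6c|
→ t2 |76|6c|dd|a2|86|fa|67|f9|
→ t3 |76|21|6c|42|dd|91|a2|8b|

RES = [0x76, 0x21, 0x6c, 0x42, 0xdd, 0x91, 0xa2, 0x8b]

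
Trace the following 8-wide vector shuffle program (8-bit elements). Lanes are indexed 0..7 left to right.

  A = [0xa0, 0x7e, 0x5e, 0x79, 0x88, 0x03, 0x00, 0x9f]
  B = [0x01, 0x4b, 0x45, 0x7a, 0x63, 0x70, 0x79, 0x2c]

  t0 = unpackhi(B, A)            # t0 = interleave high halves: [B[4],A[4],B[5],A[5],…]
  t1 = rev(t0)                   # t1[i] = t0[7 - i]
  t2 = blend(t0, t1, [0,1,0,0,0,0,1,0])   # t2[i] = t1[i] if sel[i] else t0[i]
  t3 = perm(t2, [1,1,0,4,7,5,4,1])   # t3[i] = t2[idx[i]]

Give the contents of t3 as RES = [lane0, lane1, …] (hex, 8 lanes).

RES = [0x2c, 0x2c, 0x63, 0x79, 0x9f, 0x00, 0x79, 0x2c]

t0 = [0x63, 0x88, 0x70, 0x03, 0x79, 0x00, 0x2c, 0x9f]
t1 = [0x9f, 0x2c, 0x00, 0x79, 0x03, 0x70, 0x88, 0x63]
t2 = [0x63, 0x2c, 0x70, 0x03, 0x79, 0x00, 0x88, 0x9f]
t3 = [0x2c, 0x2c, 0x63, 0x79, 0x9f, 0x00, 0x79, 0x2c]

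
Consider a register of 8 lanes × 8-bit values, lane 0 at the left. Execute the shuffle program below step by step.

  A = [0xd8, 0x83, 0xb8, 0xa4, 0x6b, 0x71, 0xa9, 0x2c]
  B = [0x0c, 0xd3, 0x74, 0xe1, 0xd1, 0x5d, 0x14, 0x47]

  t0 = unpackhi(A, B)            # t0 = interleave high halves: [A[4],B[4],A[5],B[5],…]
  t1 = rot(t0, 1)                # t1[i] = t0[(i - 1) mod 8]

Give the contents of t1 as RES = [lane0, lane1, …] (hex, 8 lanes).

RES = [ 0x47  0x6b  0xd1  0x71  0x5d  0xa9  0x14  0x2c ]

→ t0 |6b|d1|71|5d|a9|14|2c|47|
→ t1 |47|6b|d1|71|5d|a9|14|2c|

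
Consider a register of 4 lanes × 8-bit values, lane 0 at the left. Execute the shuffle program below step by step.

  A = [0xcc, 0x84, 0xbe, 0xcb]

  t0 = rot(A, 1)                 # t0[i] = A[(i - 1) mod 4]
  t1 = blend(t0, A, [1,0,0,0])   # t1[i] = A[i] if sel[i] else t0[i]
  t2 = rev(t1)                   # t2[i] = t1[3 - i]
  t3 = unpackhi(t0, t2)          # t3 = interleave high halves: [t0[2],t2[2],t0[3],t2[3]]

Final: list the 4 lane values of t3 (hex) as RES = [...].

RES = [0x84, 0xcc, 0xbe, 0xcc]

→ t0 |cb|cc|84|be|
→ t1 |cc|cc|84|be|
→ t2 |be|84|cc|cc|
→ t3 |84|cc|be|cc|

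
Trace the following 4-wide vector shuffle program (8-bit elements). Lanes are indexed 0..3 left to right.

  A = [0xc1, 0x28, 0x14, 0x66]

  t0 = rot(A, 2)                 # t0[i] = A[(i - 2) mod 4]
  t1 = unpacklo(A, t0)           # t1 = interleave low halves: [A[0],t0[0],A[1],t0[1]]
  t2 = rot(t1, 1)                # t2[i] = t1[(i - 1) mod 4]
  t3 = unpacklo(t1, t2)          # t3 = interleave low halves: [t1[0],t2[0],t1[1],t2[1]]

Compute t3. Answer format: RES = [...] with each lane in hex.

→ t0 |14|66|c1|28|
→ t1 |c1|14|28|66|
→ t2 |66|c1|14|28|
→ t3 |c1|66|14|c1|

RES = [0xc1, 0x66, 0x14, 0xc1]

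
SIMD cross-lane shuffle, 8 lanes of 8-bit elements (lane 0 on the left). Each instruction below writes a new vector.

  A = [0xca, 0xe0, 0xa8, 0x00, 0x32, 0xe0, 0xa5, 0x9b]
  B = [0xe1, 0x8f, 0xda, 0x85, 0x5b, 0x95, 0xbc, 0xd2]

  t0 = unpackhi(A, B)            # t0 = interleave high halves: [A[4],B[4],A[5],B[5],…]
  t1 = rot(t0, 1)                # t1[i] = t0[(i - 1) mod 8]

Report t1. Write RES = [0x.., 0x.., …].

RES = [ 0xd2  0x32  0x5b  0xe0  0x95  0xa5  0xbc  0x9b ]

t0 = [0x32, 0x5b, 0xe0, 0x95, 0xa5, 0xbc, 0x9b, 0xd2]
t1 = [0xd2, 0x32, 0x5b, 0xe0, 0x95, 0xa5, 0xbc, 0x9b]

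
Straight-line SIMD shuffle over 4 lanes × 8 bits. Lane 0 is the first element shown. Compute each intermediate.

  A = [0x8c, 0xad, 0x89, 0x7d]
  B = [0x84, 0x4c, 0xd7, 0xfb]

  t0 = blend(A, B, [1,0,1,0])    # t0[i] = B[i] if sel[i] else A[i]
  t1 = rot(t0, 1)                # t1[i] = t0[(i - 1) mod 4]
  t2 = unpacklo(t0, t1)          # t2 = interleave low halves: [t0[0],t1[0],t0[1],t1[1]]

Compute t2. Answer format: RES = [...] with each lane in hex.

RES = [0x84, 0x7d, 0xad, 0x84]

t0 = [0x84, 0xad, 0xd7, 0x7d]
t1 = [0x7d, 0x84, 0xad, 0xd7]
t2 = [0x84, 0x7d, 0xad, 0x84]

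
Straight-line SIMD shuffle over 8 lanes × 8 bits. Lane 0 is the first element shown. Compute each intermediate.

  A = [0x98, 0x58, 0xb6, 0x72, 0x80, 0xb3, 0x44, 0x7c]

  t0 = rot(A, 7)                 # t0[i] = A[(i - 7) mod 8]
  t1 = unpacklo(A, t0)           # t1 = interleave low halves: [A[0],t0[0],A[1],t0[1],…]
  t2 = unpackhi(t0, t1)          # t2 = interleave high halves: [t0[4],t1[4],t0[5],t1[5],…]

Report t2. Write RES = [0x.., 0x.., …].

RES = [ 0xb3  0xb6  0x44  0x72  0x7c  0x72  0x98  0x80 ]

  t0: 58 b6 72 80 b3 44 7c 98
  t1: 98 58 58 b6 b6 72 72 80
  t2: b3 b6 44 72 7c 72 98 80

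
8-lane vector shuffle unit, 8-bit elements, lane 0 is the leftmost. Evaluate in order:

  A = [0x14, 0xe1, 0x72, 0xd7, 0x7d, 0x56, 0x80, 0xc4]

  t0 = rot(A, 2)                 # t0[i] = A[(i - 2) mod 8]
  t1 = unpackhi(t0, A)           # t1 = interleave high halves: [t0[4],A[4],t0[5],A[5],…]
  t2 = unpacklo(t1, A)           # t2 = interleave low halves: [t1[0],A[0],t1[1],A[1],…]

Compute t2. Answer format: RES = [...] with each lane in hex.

  t0: 80 c4 14 e1 72 d7 7d 56
  t1: 72 7d d7 56 7d 80 56 c4
  t2: 72 14 7d e1 d7 72 56 d7

RES = [ 0x72  0x14  0x7d  0xe1  0xd7  0x72  0x56  0xd7 ]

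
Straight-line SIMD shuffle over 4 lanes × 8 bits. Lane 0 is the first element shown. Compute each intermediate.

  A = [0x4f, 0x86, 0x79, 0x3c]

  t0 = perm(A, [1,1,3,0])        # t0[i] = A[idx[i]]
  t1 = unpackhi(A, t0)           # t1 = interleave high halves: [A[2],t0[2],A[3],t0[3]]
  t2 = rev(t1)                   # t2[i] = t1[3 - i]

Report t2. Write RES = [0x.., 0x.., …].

  t0: 86 86 3c 4f
  t1: 79 3c 3c 4f
  t2: 4f 3c 3c 79

RES = [ 0x4f  0x3c  0x3c  0x79 ]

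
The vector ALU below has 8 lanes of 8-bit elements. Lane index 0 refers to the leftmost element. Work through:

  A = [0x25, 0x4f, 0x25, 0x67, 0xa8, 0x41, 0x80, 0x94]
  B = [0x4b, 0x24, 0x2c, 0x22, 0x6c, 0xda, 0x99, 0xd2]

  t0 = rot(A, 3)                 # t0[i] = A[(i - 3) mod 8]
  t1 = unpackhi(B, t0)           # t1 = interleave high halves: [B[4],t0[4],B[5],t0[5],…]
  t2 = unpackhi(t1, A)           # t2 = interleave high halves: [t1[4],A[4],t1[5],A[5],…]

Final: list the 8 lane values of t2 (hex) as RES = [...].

RES = [ 0x99  0xa8  0x67  0x41  0xd2  0x80  0xa8  0x94 ]

→ t0 |41|80|94|25|4f|25|67|a8|
→ t1 |6c|4f|da|25|99|67|d2|a8|
→ t2 |99|a8|67|41|d2|80|a8|94|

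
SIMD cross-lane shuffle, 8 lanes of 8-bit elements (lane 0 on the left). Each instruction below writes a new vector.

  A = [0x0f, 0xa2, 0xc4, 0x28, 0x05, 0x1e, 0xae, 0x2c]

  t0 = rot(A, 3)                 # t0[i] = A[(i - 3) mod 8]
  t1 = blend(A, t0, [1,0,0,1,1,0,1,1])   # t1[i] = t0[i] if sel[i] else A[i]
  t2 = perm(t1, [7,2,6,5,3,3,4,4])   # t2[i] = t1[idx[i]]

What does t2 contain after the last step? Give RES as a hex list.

→ t0 |1e|ae|2c|0f|a2|c4|28|05|
→ t1 |1e|a2|c4|0f|a2|1e|28|05|
→ t2 |05|c4|28|1e|0f|0f|a2|a2|

RES = [ 0x05  0xc4  0x28  0x1e  0x0f  0x0f  0xa2  0xa2 ]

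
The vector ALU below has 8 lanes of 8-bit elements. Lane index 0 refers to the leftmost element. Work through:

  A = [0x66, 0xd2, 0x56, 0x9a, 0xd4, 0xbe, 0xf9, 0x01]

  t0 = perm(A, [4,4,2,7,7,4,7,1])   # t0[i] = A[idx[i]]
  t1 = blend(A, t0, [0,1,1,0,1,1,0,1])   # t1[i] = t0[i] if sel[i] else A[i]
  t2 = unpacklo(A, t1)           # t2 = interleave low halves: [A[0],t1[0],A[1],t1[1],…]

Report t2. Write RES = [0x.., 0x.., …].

→ t0 |d4|d4|56|01|01|d4|01|d2|
→ t1 |66|d4|56|9a|01|d4|f9|d2|
→ t2 |66|66|d2|d4|56|56|9a|9a|

RES = [ 0x66  0x66  0xd2  0xd4  0x56  0x56  0x9a  0x9a ]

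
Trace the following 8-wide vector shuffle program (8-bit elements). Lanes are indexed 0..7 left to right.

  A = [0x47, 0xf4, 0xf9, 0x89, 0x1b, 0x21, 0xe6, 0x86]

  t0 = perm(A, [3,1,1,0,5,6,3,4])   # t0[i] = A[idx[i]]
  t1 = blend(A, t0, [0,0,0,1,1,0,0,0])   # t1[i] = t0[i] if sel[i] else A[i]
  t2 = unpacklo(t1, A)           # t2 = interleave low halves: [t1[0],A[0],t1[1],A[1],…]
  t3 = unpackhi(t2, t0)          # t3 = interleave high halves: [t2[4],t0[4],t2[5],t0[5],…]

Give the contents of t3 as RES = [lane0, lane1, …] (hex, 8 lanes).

→ t0 |89|f4|f4|47|21|e6|89|1b|
→ t1 |47|f4|f9|47|21|21|e6|86|
→ t2 |47|47|f4|f4|f9|f9|47|89|
→ t3 |f9|21|f9|e6|47|89|89|1b|

RES = [0xf9, 0x21, 0xf9, 0xe6, 0x47, 0x89, 0x89, 0x1b]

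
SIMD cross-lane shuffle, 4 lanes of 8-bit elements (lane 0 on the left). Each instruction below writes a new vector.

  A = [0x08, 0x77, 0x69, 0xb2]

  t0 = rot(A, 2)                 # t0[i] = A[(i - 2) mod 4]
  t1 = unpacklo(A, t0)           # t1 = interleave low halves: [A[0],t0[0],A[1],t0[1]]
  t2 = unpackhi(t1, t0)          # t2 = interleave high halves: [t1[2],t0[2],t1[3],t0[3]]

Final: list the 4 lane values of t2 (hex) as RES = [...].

  t0: 69 b2 08 77
  t1: 08 69 77 b2
  t2: 77 08 b2 77

RES = [0x77, 0x08, 0xb2, 0x77]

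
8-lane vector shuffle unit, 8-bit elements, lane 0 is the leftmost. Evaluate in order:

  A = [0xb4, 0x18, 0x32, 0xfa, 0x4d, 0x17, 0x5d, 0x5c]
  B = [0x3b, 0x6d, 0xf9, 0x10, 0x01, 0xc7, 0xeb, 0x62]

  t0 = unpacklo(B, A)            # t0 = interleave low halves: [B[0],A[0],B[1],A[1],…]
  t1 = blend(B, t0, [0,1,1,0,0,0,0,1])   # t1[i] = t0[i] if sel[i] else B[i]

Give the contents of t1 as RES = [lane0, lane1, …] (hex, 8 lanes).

→ t0 |3b|b4|6d|18|f9|32|10|fa|
→ t1 |3b|b4|6d|10|01|c7|eb|fa|

RES = [ 0x3b  0xb4  0x6d  0x10  0x01  0xc7  0xeb  0xfa ]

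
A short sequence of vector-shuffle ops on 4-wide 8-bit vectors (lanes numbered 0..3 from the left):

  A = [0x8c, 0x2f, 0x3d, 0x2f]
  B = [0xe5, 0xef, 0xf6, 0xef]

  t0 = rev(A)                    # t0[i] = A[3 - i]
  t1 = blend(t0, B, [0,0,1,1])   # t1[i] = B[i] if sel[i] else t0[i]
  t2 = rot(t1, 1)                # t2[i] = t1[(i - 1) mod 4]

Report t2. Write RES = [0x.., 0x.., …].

  t0: 2f 3d 2f 8c
  t1: 2f 3d f6 ef
  t2: ef 2f 3d f6

RES = [0xef, 0x2f, 0x3d, 0xf6]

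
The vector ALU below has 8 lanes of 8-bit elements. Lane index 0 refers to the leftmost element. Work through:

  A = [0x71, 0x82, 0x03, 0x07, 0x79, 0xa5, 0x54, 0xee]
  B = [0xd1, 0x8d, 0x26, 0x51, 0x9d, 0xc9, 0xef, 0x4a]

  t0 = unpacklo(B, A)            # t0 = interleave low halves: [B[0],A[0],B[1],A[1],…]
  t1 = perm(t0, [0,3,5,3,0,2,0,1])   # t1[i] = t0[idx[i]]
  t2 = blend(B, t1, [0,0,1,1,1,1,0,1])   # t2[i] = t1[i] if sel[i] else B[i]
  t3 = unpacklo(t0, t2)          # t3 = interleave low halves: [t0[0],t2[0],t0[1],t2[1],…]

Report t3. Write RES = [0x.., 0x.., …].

  t0: d1 71 8d 82 26 03 51 07
  t1: d1 82 03 82 d1 8d d1 71
  t2: d1 8d 03 82 d1 8d ef 71
  t3: d1 d1 71 8d 8d 03 82 82

RES = [0xd1, 0xd1, 0x71, 0x8d, 0x8d, 0x03, 0x82, 0x82]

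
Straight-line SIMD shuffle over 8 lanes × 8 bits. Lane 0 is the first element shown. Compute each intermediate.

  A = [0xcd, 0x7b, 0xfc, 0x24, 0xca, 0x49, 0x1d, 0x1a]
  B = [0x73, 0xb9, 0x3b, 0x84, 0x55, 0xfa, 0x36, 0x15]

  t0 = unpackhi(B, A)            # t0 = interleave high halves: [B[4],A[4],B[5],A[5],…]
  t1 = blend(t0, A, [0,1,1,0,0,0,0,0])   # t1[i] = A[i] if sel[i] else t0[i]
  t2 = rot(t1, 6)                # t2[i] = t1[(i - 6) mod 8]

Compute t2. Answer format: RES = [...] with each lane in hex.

RES = [ 0xfc  0x49  0x36  0x1d  0x15  0x1a  0x55  0x7b ]

t0 = [0x55, 0xca, 0xfa, 0x49, 0x36, 0x1d, 0x15, 0x1a]
t1 = [0x55, 0x7b, 0xfc, 0x49, 0x36, 0x1d, 0x15, 0x1a]
t2 = [0xfc, 0x49, 0x36, 0x1d, 0x15, 0x1a, 0x55, 0x7b]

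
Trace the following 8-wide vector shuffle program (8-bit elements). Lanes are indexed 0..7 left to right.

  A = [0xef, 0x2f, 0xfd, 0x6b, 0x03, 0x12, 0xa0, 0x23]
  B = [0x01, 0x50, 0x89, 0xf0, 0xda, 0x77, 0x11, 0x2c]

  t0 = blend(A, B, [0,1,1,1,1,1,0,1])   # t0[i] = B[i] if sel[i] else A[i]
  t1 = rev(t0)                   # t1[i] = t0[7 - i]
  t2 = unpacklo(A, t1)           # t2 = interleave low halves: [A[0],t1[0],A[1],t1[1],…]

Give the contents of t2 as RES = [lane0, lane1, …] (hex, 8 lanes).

RES = [0xef, 0x2c, 0x2f, 0xa0, 0xfd, 0x77, 0x6b, 0xda]

→ t0 |ef|50|89|f0|da|77|a0|2c|
→ t1 |2c|a0|77|da|f0|89|50|ef|
→ t2 |ef|2c|2f|a0|fd|77|6b|da|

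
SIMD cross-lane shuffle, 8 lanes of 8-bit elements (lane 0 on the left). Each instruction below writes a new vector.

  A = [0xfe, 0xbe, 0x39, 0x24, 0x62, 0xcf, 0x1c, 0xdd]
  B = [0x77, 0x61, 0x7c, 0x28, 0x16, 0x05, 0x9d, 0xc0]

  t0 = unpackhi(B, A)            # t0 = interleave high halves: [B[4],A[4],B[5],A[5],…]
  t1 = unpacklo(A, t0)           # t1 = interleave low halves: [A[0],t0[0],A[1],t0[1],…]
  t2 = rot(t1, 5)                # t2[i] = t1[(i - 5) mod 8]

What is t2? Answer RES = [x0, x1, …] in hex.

RES = [0x62, 0x39, 0x05, 0x24, 0xcf, 0xfe, 0x16, 0xbe]

→ t0 |16|62|05|cf|9d|1c|c0|dd|
→ t1 |fe|16|be|62|39|05|24|cf|
→ t2 |62|39|05|24|cf|fe|16|be|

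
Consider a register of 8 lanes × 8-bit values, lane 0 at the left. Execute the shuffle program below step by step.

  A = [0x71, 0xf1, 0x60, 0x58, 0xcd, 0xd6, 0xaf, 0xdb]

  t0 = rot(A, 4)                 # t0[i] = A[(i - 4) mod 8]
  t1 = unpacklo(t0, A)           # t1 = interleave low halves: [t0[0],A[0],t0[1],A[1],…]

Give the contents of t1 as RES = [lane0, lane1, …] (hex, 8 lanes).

→ t0 |cd|d6|af|db|71|f1|60|58|
→ t1 |cd|71|d6|f1|af|60|db|58|

RES = [0xcd, 0x71, 0xd6, 0xf1, 0xaf, 0x60, 0xdb, 0x58]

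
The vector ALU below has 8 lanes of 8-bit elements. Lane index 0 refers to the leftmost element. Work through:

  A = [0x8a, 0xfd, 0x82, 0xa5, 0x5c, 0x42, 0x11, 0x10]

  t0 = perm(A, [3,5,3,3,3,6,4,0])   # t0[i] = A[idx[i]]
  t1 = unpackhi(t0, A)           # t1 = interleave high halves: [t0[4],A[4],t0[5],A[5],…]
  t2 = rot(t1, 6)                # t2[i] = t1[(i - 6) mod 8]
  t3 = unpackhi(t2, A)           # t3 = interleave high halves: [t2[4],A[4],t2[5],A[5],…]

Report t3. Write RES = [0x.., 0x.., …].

→ t0 |a5|42|a5|a5|a5|11|5c|8a|
→ t1 |a5|5c|11|42|5c|11|8a|10|
→ t2 |11|42|5c|11|8a|10|a5|5c|
→ t3 |8a|5c|10|42|a5|11|5c|10|

RES = [ 0x8a  0x5c  0x10  0x42  0xa5  0x11  0x5c  0x10 ]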